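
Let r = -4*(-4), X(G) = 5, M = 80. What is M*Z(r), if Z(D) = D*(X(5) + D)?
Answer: 26880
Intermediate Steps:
r = 16
Z(D) = D*(5 + D)
M*Z(r) = 80*(16*(5 + 16)) = 80*(16*21) = 80*336 = 26880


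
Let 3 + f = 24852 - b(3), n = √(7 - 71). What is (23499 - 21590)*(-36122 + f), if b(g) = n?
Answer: -21520157 - 15272*I ≈ -2.152e+7 - 15272.0*I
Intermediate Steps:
n = 8*I (n = √(-64) = 8*I ≈ 8.0*I)
b(g) = 8*I
f = 24849 - 8*I (f = -3 + (24852 - 8*I) = 24849 - 8*I ≈ 24849.0 - 8.0*I)
(23499 - 21590)*(-36122 + f) = (23499 - 21590)*(-36122 + (24849 - 8*I)) = 1909*(-11273 - 8*I) = -21520157 - 15272*I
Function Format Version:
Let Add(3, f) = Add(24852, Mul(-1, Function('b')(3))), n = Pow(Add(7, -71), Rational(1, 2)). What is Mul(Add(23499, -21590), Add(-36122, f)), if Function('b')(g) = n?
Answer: Add(-21520157, Mul(-15272, I)) ≈ Add(-2.1520e+7, Mul(-15272., I))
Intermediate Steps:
n = Mul(8, I) (n = Pow(-64, Rational(1, 2)) = Mul(8, I) ≈ Mul(8.0000, I))
Function('b')(g) = Mul(8, I)
f = Add(24849, Mul(-8, I)) (f = Add(-3, Add(24852, Mul(-1, Mul(8, I)))) = Add(-3, Add(24852, Mul(-8, I))) = Add(24849, Mul(-8, I)) ≈ Add(24849., Mul(-8.0000, I)))
Mul(Add(23499, -21590), Add(-36122, f)) = Mul(Add(23499, -21590), Add(-36122, Add(24849, Mul(-8, I)))) = Mul(1909, Add(-11273, Mul(-8, I))) = Add(-21520157, Mul(-15272, I))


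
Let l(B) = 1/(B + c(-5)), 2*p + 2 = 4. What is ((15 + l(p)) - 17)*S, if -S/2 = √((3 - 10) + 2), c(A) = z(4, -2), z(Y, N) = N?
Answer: 6*I*√5 ≈ 13.416*I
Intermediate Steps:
c(A) = -2
p = 1 (p = -1 + (½)*4 = -1 + 2 = 1)
l(B) = 1/(-2 + B) (l(B) = 1/(B - 2) = 1/(-2 + B))
S = -2*I*√5 (S = -2*√((3 - 10) + 2) = -2*√(-7 + 2) = -2*I*√5 ≈ -4.4721*I)
((15 + l(p)) - 17)*S = ((15 + 1/(-2 + 1)) - 17)*(-2*I*√5) = ((15 + 1/(-1)) - 17)*(-2*I*√5) = ((15 - 1) - 17)*(-2*I*√5) = (14 - 17)*(-2*I*√5) = -(-6)*I*√5 = 6*I*√5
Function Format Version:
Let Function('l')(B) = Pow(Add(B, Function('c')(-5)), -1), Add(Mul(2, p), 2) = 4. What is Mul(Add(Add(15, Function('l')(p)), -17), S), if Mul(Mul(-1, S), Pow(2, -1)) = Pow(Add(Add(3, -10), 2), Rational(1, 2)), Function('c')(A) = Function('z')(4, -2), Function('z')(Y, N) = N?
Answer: Mul(6, I, Pow(5, Rational(1, 2))) ≈ Mul(13.416, I)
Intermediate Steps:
Function('c')(A) = -2
p = 1 (p = Add(-1, Mul(Rational(1, 2), 4)) = Add(-1, 2) = 1)
Function('l')(B) = Pow(Add(-2, B), -1) (Function('l')(B) = Pow(Add(B, -2), -1) = Pow(Add(-2, B), -1))
S = Mul(-2, I, Pow(5, Rational(1, 2))) (S = Mul(-2, Pow(Add(Add(3, -10), 2), Rational(1, 2))) = Mul(-2, Pow(Add(-7, 2), Rational(1, 2))) = Mul(-2, Pow(-5, Rational(1, 2))) = Mul(-2, Mul(I, Pow(5, Rational(1, 2)))) = Mul(-2, I, Pow(5, Rational(1, 2))) ≈ Mul(-4.4721, I))
Mul(Add(Add(15, Function('l')(p)), -17), S) = Mul(Add(Add(15, Pow(Add(-2, 1), -1)), -17), Mul(-2, I, Pow(5, Rational(1, 2)))) = Mul(Add(Add(15, Pow(-1, -1)), -17), Mul(-2, I, Pow(5, Rational(1, 2)))) = Mul(Add(Add(15, -1), -17), Mul(-2, I, Pow(5, Rational(1, 2)))) = Mul(Add(14, -17), Mul(-2, I, Pow(5, Rational(1, 2)))) = Mul(-3, Mul(-2, I, Pow(5, Rational(1, 2)))) = Mul(6, I, Pow(5, Rational(1, 2)))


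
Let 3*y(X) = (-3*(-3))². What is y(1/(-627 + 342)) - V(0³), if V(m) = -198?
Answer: 225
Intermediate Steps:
y(X) = 27 (y(X) = (-3*(-3))²/3 = (⅓)*9² = (⅓)*81 = 27)
y(1/(-627 + 342)) - V(0³) = 27 - 1*(-198) = 27 + 198 = 225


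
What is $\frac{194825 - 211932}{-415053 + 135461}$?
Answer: $\frac{17107}{279592} \approx 0.061186$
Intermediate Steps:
$\frac{194825 - 211932}{-415053 + 135461} = - \frac{17107}{-279592} = \left(-17107\right) \left(- \frac{1}{279592}\right) = \frac{17107}{279592}$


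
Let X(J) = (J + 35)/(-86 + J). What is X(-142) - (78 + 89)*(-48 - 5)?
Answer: 2018135/228 ≈ 8851.5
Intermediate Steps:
X(J) = (35 + J)/(-86 + J)
X(-142) - (78 + 89)*(-48 - 5) = (35 - 142)/(-86 - 142) - (78 + 89)*(-48 - 5) = -107/(-228) - 167*(-53) = -1/228*(-107) - 1*(-8851) = 107/228 + 8851 = 2018135/228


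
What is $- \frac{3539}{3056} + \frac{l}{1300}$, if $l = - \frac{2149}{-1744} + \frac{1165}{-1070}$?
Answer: $- \frac{4127142431}{3564212800} \approx -1.1579$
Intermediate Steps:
$l = \frac{26767}{186608}$ ($l = \left(-2149\right) \left(- \frac{1}{1744}\right) + 1165 \left(- \frac{1}{1070}\right) = \frac{2149}{1744} - \frac{233}{214} = \frac{26767}{186608} \approx 0.14344$)
$- \frac{3539}{3056} + \frac{l}{1300} = - \frac{3539}{3056} + \frac{26767}{186608 \cdot 1300} = \left(-3539\right) \frac{1}{3056} + \frac{26767}{186608} \cdot \frac{1}{1300} = - \frac{3539}{3056} + \frac{2059}{18660800} = - \frac{4127142431}{3564212800}$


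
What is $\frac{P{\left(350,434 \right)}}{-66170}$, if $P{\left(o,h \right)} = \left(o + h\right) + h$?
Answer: $- \frac{609}{33085} \approx -0.018407$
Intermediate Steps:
$P{\left(o,h \right)} = o + 2 h$ ($P{\left(o,h \right)} = \left(h + o\right) + h = o + 2 h$)
$\frac{P{\left(350,434 \right)}}{-66170} = \frac{350 + 2 \cdot 434}{-66170} = \left(350 + 868\right) \left(- \frac{1}{66170}\right) = 1218 \left(- \frac{1}{66170}\right) = - \frac{609}{33085}$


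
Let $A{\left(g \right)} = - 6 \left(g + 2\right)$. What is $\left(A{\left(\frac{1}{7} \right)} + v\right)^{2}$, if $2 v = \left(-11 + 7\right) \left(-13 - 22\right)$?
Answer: $\frac{160000}{49} \approx 3265.3$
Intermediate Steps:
$A{\left(g \right)} = -12 - 6 g$ ($A{\left(g \right)} = - 6 \left(2 + g\right) = -12 - 6 g$)
$v = 70$ ($v = \frac{\left(-11 + 7\right) \left(-13 - 22\right)}{2} = \frac{\left(-4\right) \left(-35\right)}{2} = \frac{1}{2} \cdot 140 = 70$)
$\left(A{\left(\frac{1}{7} \right)} + v\right)^{2} = \left(\left(-12 - \frac{6}{7}\right) + 70\right)^{2} = \left(- \frac{90}{7} + 70\right)^{2} = \left(\frac{400}{7}\right)^{2} = \frac{160000}{49}$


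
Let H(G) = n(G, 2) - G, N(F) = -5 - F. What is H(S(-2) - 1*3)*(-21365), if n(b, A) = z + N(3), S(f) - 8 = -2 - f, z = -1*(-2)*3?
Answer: 149555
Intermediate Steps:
z = 6 (z = 2*3 = 6)
S(f) = 6 - f (S(f) = 8 + (-2 - f) = 6 - f)
n(b, A) = -2 (n(b, A) = 6 + (-5 - 1*3) = 6 + (-5 - 3) = 6 - 8 = -2)
H(G) = -2 - G
H(S(-2) - 1*3)*(-21365) = (-2 - ((6 - 1*(-2)) - 1*3))*(-21365) = (-2 - ((6 + 2) - 3))*(-21365) = (-2 - (8 - 3))*(-21365) = (-2 - 1*5)*(-21365) = (-2 - 5)*(-21365) = -7*(-21365) = 149555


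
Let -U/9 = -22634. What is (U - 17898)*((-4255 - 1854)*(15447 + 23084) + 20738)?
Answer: -43732726118928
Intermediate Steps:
U = 203706 (U = -9*(-22634) = 203706)
(U - 17898)*((-4255 - 1854)*(15447 + 23084) + 20738) = (203706 - 17898)*((-4255 - 1854)*(15447 + 23084) + 20738) = 185808*(-6109*38531 + 20738) = 185808*(-235385879 + 20738) = 185808*(-235365141) = -43732726118928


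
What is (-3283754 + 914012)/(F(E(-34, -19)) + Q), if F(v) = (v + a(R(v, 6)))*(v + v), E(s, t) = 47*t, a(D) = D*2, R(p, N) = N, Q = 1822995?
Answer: -2369742/3396461 ≈ -0.69771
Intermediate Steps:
a(D) = 2*D
F(v) = 2*v*(12 + v) (F(v) = (v + 2*6)*(v + v) = (v + 12)*(2*v) = (12 + v)*(2*v) = 2*v*(12 + v))
(-3283754 + 914012)/(F(E(-34, -19)) + Q) = (-3283754 + 914012)/(2*(47*(-19))*(12 + 47*(-19)) + 1822995) = -2369742/(2*(-893)*(12 - 893) + 1822995) = -2369742/(2*(-893)*(-881) + 1822995) = -2369742/(1573466 + 1822995) = -2369742/3396461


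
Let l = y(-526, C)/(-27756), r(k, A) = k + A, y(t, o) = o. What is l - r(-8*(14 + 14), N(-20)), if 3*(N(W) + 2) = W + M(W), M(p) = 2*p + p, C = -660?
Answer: 584473/2313 ≈ 252.69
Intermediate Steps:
M(p) = 3*p
N(W) = -2 + 4*W/3 (N(W) = -2 + (W + 3*W)/3 = -2 + (4*W)/3 = -2 + 4*W/3)
r(k, A) = A + k
l = 55/2313 (l = -660/(-27756) = -660*(-1/27756) = 55/2313 ≈ 0.023779)
l - r(-8*(14 + 14), N(-20)) = 55/2313 - ((-2 + (4/3)*(-20)) - 8*(14 + 14)) = 55/2313 - ((-2 - 80/3) - 8*28) = 55/2313 - (-86/3 - 224) = 55/2313 - 1*(-758/3) = 55/2313 + 758/3 = 584473/2313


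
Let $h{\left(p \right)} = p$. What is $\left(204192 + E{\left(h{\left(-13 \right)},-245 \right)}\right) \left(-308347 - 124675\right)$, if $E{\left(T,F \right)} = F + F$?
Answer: $-88207447444$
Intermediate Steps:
$E{\left(T,F \right)} = 2 F$
$\left(204192 + E{\left(h{\left(-13 \right)},-245 \right)}\right) \left(-308347 - 124675\right) = \left(204192 + 2 \left(-245\right)\right) \left(-308347 - 124675\right) = \left(204192 - 490\right) \left(-433022\right) = 203702 \left(-433022\right) = -88207447444$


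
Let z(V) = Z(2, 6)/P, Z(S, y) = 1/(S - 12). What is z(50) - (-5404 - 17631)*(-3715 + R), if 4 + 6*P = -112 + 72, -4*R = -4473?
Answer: -3289887493/55 ≈ -5.9816e+7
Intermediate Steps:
Z(S, y) = 1/(-12 + S)
R = 4473/4 (R = -¼*(-4473) = 4473/4 ≈ 1118.3)
P = -22/3 (P = -⅔ + (-112 + 72)/6 = -⅔ + (⅙)*(-40) = -⅔ - 20/3 = -22/3 ≈ -7.3333)
z(V) = 3/220 (z(V) = 1/((-12 + 2)*(-22/3)) = -3/22/(-10) = -⅒*(-3/22) = 3/220)
z(50) - (-5404 - 17631)*(-3715 + R) = 3/220 - (-5404 - 17631)*(-3715 + 4473/4) = 3/220 - (-23035)*(-10387)/4 = 3/220 - 1*239264545/4 = 3/220 - 239264545/4 = -3289887493/55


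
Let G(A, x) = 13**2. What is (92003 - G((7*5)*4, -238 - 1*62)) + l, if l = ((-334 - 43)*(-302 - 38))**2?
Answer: 16430204234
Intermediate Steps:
G(A, x) = 169
l = 16430112400 (l = (-377*(-340))**2 = 128180**2 = 16430112400)
(92003 - G((7*5)*4, -238 - 1*62)) + l = (92003 - 1*169) + 16430112400 = (92003 - 169) + 16430112400 = 91834 + 16430112400 = 16430204234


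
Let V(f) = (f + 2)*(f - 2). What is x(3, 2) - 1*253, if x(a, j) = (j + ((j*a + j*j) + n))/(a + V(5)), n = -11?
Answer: -6071/24 ≈ -252.96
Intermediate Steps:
V(f) = (-2 + f)*(2 + f) (V(f) = (2 + f)*(-2 + f) = (-2 + f)*(2 + f))
x(a, j) = (-11 + j + j² + a*j)/(21 + a) (x(a, j) = (j + ((j*a + j*j) - 11))/(a + (-4 + 5²)) = (j + ((a*j + j²) - 11))/(a + (-4 + 25)) = (j + ((j² + a*j) - 11))/(a + 21) = (j + (-11 + j² + a*j))/(21 + a) = (-11 + j + j² + a*j)/(21 + a))
x(3, 2) - 1*253 = (-11 + 2 + 2² + 3*2)/(21 + 3) - 1*253 = (-11 + 2 + 4 + 6)/24 - 253 = (1/24)*1 - 253 = 1/24 - 253 = -6071/24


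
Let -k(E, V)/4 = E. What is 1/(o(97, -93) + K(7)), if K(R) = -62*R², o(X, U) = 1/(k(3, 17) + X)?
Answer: -85/258229 ≈ -0.00032917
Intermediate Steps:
k(E, V) = -4*E
o(X, U) = 1/(-12 + X) (o(X, U) = 1/(-4*3 + X) = 1/(-12 + X))
1/(o(97, -93) + K(7)) = 1/(1/(-12 + 97) - 62*7²) = 1/(1/85 - 62*49) = 1/(1/85 - 3038) = 1/(-258229/85) = -85/258229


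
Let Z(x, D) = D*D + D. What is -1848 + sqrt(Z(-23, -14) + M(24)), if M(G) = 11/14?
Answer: -1848 + sqrt(35826)/14 ≈ -1834.5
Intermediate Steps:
M(G) = 11/14 (M(G) = 11*(1/14) = 11/14)
Z(x, D) = D + D**2 (Z(x, D) = D**2 + D = D + D**2)
-1848 + sqrt(Z(-23, -14) + M(24)) = -1848 + sqrt(-14*(1 - 14) + 11/14) = -1848 + sqrt(-14*(-13) + 11/14) = -1848 + sqrt(182 + 11/14) = -1848 + sqrt(2559/14) = -1848 + sqrt(35826)/14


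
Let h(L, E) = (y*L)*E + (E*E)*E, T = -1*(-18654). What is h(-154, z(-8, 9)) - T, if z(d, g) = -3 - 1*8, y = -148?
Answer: -270697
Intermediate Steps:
z(d, g) = -11 (z(d, g) = -3 - 8 = -11)
T = 18654
h(L, E) = E**3 - 148*E*L (h(L, E) = (-148*L)*E + (E*E)*E = -148*E*L + E**2*E = -148*E*L + E**3 = E**3 - 148*E*L)
h(-154, z(-8, 9)) - T = -11*((-11)**2 - 148*(-154)) - 1*18654 = -11*(121 + 22792) - 18654 = -11*22913 - 18654 = -252043 - 18654 = -270697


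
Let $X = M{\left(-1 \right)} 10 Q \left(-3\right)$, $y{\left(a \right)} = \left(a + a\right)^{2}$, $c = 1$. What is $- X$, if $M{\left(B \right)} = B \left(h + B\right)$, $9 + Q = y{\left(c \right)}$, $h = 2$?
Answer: $150$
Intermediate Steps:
$y{\left(a \right)} = 4 a^{2}$ ($y{\left(a \right)} = \left(2 a\right)^{2} = 4 a^{2}$)
$Q = -5$ ($Q = -9 + 4 \cdot 1^{2} = -9 + 4 \cdot 1 = -9 + 4 = -5$)
$M{\left(B \right)} = B \left(2 + B\right)$
$X = -150$ ($X = - (2 - 1) 10 \left(-5\right) \left(-3\right) = \left(-1\right) 1 \left(\left(-50\right) \left(-3\right)\right) = \left(-1\right) 150 = -150$)
$- X = \left(-1\right) \left(-150\right) = 150$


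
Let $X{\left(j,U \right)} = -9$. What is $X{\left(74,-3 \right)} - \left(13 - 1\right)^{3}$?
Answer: $-1737$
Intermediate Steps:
$X{\left(74,-3 \right)} - \left(13 - 1\right)^{3} = -9 - \left(13 - 1\right)^{3} = -9 - 12^{3} = -9 - 1728 = -1737$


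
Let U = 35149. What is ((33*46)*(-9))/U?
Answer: -13662/35149 ≈ -0.38869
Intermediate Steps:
((33*46)*(-9))/U = ((33*46)*(-9))/35149 = (1518*(-9))*(1/35149) = -13662*1/35149 = -13662/35149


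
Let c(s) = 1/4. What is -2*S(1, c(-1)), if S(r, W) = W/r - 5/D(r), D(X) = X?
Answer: 19/2 ≈ 9.5000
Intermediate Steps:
c(s) = 1/4
S(r, W) = -5/r + W/r (S(r, W) = W/r - 5/r = -5/r + W/r)
-2*S(1, c(-1)) = -2*(-5 + 1/4)/1 = -2*(-19)/4 = -2*(-19/4) = 19/2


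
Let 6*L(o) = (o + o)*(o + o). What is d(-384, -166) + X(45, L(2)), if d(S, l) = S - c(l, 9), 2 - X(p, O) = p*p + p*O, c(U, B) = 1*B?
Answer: -2536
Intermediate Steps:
c(U, B) = B
L(o) = 2*o²/3 (L(o) = ((o + o)*(o + o))/6 = ((2*o)*(2*o))/6 = (4*o²)/6 = 2*o²/3)
X(p, O) = 2 - p² - O*p (X(p, O) = 2 - (p*p + p*O) = 2 - (p² + O*p) = 2 + (-p² - O*p) = 2 - p² - O*p)
d(S, l) = -9 + S (d(S, l) = S - 1*9 = S - 9 = -9 + S)
d(-384, -166) + X(45, L(2)) = (-9 - 384) + (2 - 1*45² - 1*(⅔)*2²*45) = -393 + (2 - 1*2025 - 1*(⅔)*4*45) = -393 + (2 - 2025 - 1*8/3*45) = -393 + (2 - 2025 - 120) = -393 - 2143 = -2536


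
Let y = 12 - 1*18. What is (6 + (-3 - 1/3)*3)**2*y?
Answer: -96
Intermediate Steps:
y = -6 (y = 12 - 18 = -6)
(6 + (-3 - 1/3)*3)**2*y = (6 + (-3 - 1/3)*3)**2*(-6) = (6 - 10/3*3)**2*(-6) = (6 - 10)**2*(-6) = (-4)**2*(-6) = 16*(-6) = -96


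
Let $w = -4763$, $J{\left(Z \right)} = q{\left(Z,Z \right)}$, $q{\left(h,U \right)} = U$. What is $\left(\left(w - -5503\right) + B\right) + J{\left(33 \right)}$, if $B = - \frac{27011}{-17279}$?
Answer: $\frac{13383678}{17279} \approx 774.56$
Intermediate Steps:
$J{\left(Z \right)} = Z$
$B = \frac{27011}{17279}$ ($B = \left(-27011\right) \left(- \frac{1}{17279}\right) = \frac{27011}{17279} \approx 1.5632$)
$\left(\left(w - -5503\right) + B\right) + J{\left(33 \right)} = \left(\left(-4763 - -5503\right) + \frac{27011}{17279}\right) + 33 = \left(\left(-4763 + 5503\right) + \frac{27011}{17279}\right) + 33 = \left(740 + \frac{27011}{17279}\right) + 33 = \frac{12813471}{17279} + 33 = \frac{13383678}{17279}$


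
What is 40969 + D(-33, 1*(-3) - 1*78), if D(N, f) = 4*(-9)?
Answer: 40933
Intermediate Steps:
D(N, f) = -36
40969 + D(-33, 1*(-3) - 1*78) = 40969 - 36 = 40933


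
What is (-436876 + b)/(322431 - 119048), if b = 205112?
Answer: -231764/203383 ≈ -1.1395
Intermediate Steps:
(-436876 + b)/(322431 - 119048) = (-436876 + 205112)/(322431 - 119048) = -231764/203383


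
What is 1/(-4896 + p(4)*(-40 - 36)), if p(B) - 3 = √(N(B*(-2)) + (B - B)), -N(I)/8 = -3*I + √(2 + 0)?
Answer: I/(4*(-1281*I + 38*√2*√(24 + √2))) ≈ -0.0001868 + 3.9507e-5*I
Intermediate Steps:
N(I) = -8*√2 + 24*I (N(I) = -8*(-3*I + √(2 + 0)) = -8*(-3*I + √2) = -8*(√2 - 3*I) = -8*√2 + 24*I)
p(B) = 3 + √(-48*B - 8*√2) (p(B) = 3 + √((-8*√2 + 24*(B*(-2))) + (B - B)) = 3 + √((-8*√2 + 24*(-2*B)) + 0) = 3 + √((-8*√2 - 48*B) + 0) = 3 + √((-48*B - 8*√2) + 0) = 3 + √(-48*B - 8*√2))
1/(-4896 + p(4)*(-40 - 36)) = 1/(-4896 + (3 + 2*√(-12*4 - 2*√2))*(-40 - 36)) = 1/(-4896 + (3 + 2*√(-48 - 2*√2))*(-76)) = 1/(-4896 + (-228 - 152*√(-48 - 2*√2))) = 1/(-5124 - 152*√(-48 - 2*√2))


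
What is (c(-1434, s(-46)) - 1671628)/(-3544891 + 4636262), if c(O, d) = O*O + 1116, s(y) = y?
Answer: 385844/1091371 ≈ 0.35354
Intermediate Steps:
c(O, d) = 1116 + O² (c(O, d) = O² + 1116 = 1116 + O²)
(c(-1434, s(-46)) - 1671628)/(-3544891 + 4636262) = ((1116 + (-1434)²) - 1671628)/(-3544891 + 4636262) = ((1116 + 2056356) - 1671628)/1091371 = (2057472 - 1671628)*(1/1091371) = 385844*(1/1091371) = 385844/1091371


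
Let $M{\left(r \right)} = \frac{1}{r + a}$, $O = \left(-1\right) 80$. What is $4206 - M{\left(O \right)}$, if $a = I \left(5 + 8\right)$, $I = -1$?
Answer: $\frac{391159}{93} \approx 4206.0$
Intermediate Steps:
$O = -80$
$a = -13$ ($a = - (5 + 8) = \left(-1\right) 13 = -13$)
$M{\left(r \right)} = \frac{1}{-13 + r}$ ($M{\left(r \right)} = \frac{1}{r - 13} = \frac{1}{-13 + r}$)
$4206 - M{\left(O \right)} = 4206 - \frac{1}{-13 - 80} = 4206 - \frac{1}{-93} = 4206 - - \frac{1}{93} = 4206 + \frac{1}{93} = \frac{391159}{93}$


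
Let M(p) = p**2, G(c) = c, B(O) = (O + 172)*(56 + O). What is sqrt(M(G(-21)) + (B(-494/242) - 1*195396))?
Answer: I*sqrt(2720067270)/121 ≈ 431.03*I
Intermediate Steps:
B(O) = (56 + O)*(172 + O) (B(O) = (172 + O)*(56 + O) = (56 + O)*(172 + O))
sqrt(M(G(-21)) + (B(-494/242) - 1*195396)) = sqrt((-21)**2 + ((9632 + (-494/242)**2 + 228*(-494/242)) - 1*195396)) = sqrt(441 + ((9632 + (-494*1/242)**2 + 228*(-494*1/242)) - 195396)) = sqrt(441 + ((9632 + (-247/121)**2 + 228*(-247/121)) - 195396)) = sqrt(441 + ((9632 + 61009/14641 - 56316/121) - 195396)) = sqrt(441 + (134268885/14641 - 195396)) = sqrt(441 - 2726523951/14641) = sqrt(-2720067270/14641) = I*sqrt(2720067270)/121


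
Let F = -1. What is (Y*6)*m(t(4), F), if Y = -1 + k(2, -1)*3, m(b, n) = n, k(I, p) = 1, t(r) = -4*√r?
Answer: -12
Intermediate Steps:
Y = 2 (Y = -1 + 1*3 = -1 + 3 = 2)
(Y*6)*m(t(4), F) = (2*6)*(-1) = 12*(-1) = -12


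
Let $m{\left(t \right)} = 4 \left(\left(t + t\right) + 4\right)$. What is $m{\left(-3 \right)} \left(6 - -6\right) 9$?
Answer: $-864$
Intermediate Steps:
$m{\left(t \right)} = 16 + 8 t$ ($m{\left(t \right)} = 4 \left(2 t + 4\right) = 4 \left(4 + 2 t\right) = 16 + 8 t$)
$m{\left(-3 \right)} \left(6 - -6\right) 9 = \left(16 + 8 \left(-3\right)\right) \left(6 - -6\right) 9 = \left(16 - 24\right) \left(6 + 6\right) 9 = \left(-8\right) 12 \cdot 9 = \left(-96\right) 9 = -864$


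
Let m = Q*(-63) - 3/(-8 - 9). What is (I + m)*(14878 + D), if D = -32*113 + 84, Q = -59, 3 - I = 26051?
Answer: -4307213904/17 ≈ -2.5337e+8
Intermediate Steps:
I = -26048 (I = 3 - 1*26051 = 3 - 26051 = -26048)
D = -3532 (D = -3616 + 84 = -3532)
m = 63192/17 (m = -59*(-63) - 3/(-8 - 9) = 3717 - 3/(-17) = 3717 - 3*(-1/17) = 3717 + 3/17 = 63192/17 ≈ 3717.2)
(I + m)*(14878 + D) = (-26048 + 63192/17)*(14878 - 3532) = -379624/17*11346 = -4307213904/17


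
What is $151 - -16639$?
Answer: $16790$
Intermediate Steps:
$151 - -16639 = 151 + \left(-7696 + 24335\right) = 151 + 16639 = 16790$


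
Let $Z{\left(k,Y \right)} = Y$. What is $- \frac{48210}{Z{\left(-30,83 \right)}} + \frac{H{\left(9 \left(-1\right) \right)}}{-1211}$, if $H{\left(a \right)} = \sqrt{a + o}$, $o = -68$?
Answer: $- \frac{48210}{83} - \frac{i \sqrt{77}}{1211} \approx -580.84 - 0.007246 i$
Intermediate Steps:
$H{\left(a \right)} = \sqrt{-68 + a}$ ($H{\left(a \right)} = \sqrt{a - 68} = \sqrt{-68 + a}$)
$- \frac{48210}{Z{\left(-30,83 \right)}} + \frac{H{\left(9 \left(-1\right) \right)}}{-1211} = - \frac{48210}{83} + \frac{\sqrt{-68 + 9 \left(-1\right)}}{-1211} = \left(-48210\right) \frac{1}{83} + \sqrt{-68 - 9} \left(- \frac{1}{1211}\right) = - \frac{48210}{83} + \sqrt{-77} \left(- \frac{1}{1211}\right) = - \frac{48210}{83} + i \sqrt{77} \left(- \frac{1}{1211}\right) = - \frac{48210}{83} - \frac{i \sqrt{77}}{1211}$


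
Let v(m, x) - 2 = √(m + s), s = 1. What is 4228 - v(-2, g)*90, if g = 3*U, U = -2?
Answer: 4048 - 90*I ≈ 4048.0 - 90.0*I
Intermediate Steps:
g = -6 (g = 3*(-2) = -6)
v(m, x) = 2 + √(1 + m) (v(m, x) = 2 + √(m + 1) = 2 + √(1 + m))
4228 - v(-2, g)*90 = 4228 - (2 + √(1 - 2))*90 = 4228 - (2 + √(-1))*90 = 4228 - (2 + I)*90 = 4228 - (180 + 90*I) = 4228 + (-180 - 90*I) = 4048 - 90*I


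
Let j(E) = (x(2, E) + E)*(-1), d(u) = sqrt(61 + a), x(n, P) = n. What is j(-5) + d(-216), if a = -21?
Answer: 3 + 2*sqrt(10) ≈ 9.3246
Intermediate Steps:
d(u) = 2*sqrt(10) (d(u) = sqrt(61 - 21) = sqrt(40) = 2*sqrt(10))
j(E) = -2 - E (j(E) = (2 + E)*(-1) = -2 - E)
j(-5) + d(-216) = (-2 - 1*(-5)) + 2*sqrt(10) = (-2 + 5) + 2*sqrt(10) = 3 + 2*sqrt(10)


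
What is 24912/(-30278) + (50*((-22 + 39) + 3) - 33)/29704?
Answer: -355353611/449688856 ≈ -0.79022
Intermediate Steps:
24912/(-30278) + (50*((-22 + 39) + 3) - 33)/29704 = 24912*(-1/30278) + (50*(17 + 3) - 33)*(1/29704) = -12456/15139 + (50*20 - 33)*(1/29704) = -12456/15139 + (1000 - 33)*(1/29704) = -12456/15139 + 967*(1/29704) = -12456/15139 + 967/29704 = -355353611/449688856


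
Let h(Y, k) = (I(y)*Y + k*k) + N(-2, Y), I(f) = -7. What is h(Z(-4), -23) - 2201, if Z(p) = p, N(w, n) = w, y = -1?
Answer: -1646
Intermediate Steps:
h(Y, k) = -2 + k² - 7*Y (h(Y, k) = (-7*Y + k*k) - 2 = (-7*Y + k²) - 2 = (k² - 7*Y) - 2 = -2 + k² - 7*Y)
h(Z(-4), -23) - 2201 = (-2 + (-23)² - 7*(-4)) - 2201 = (-2 + 529 + 28) - 2201 = 555 - 2201 = -1646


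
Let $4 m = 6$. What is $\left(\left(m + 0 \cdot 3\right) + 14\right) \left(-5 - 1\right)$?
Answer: $-93$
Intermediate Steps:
$m = \frac{3}{2}$ ($m = \frac{1}{4} \cdot 6 = \frac{3}{2} \approx 1.5$)
$\left(\left(m + 0 \cdot 3\right) + 14\right) \left(-5 - 1\right) = \left(\left(\frac{3}{2} + 0 \cdot 3\right) + 14\right) \left(-5 - 1\right) = \left(\left(\frac{3}{2} + 0\right) + 14\right) \left(-6\right) = \left(\frac{3}{2} + 14\right) \left(-6\right) = \frac{31}{2} \left(-6\right) = -93$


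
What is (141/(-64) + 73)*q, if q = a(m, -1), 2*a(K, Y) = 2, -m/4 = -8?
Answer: 4531/64 ≈ 70.797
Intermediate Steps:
m = 32 (m = -4*(-8) = 32)
a(K, Y) = 1 (a(K, Y) = (1/2)*2 = 1)
q = 1
(141/(-64) + 73)*q = (141/(-64) + 73)*1 = (141*(-1/64) + 73)*1 = (-141/64 + 73)*1 = (4531/64)*1 = 4531/64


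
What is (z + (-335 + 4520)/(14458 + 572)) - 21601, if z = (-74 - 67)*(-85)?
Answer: -3211651/334 ≈ -9615.7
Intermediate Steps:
z = 11985 (z = -141*(-85) = 11985)
(z + (-335 + 4520)/(14458 + 572)) - 21601 = (11985 + (-335 + 4520)/(14458 + 572)) - 21601 = (11985 + 4185/15030) - 21601 = (11985 + 4185*(1/15030)) - 21601 = (11985 + 93/334) - 21601 = 4003083/334 - 21601 = -3211651/334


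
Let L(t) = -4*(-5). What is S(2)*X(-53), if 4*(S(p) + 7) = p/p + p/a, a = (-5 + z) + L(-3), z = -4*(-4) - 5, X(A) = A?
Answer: 9275/26 ≈ 356.73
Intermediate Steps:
L(t) = 20
z = 11 (z = 16 - 5 = 11)
a = 26 (a = (-5 + 11) + 20 = 6 + 20 = 26)
S(p) = -27/4 + p/104 (S(p) = -7 + (p/p + p/26)/4 = -7 + (1 + p*(1/26))/4 = -7 + (1 + p/26)/4 = -7 + (1/4 + p/104) = -27/4 + p/104)
S(2)*X(-53) = (-27/4 + (1/104)*2)*(-53) = (-27/4 + 1/52)*(-53) = -175/26*(-53) = 9275/26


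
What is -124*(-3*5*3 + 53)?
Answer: -992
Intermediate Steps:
-124*(-3*5*3 + 53) = -124*(-15*3 + 53) = -124*(-45 + 53) = -124*8 = -992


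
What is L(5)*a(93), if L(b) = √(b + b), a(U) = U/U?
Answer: √10 ≈ 3.1623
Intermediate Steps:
a(U) = 1
L(b) = √2*√b (L(b) = √(2*b) = √2*√b)
L(5)*a(93) = (√2*√5)*1 = √10*1 = √10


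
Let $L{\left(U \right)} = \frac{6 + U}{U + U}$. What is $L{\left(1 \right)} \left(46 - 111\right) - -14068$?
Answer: $\frac{27681}{2} \approx 13841.0$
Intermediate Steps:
$L{\left(U \right)} = \frac{6 + U}{2 U}$
$L{\left(1 \right)} \left(46 - 111\right) - -14068 = \frac{6 + 1}{2 \cdot 1} \left(46 - 111\right) - -14068 = \frac{1}{2} \cdot 1 \cdot 7 \left(-65\right) + 14068 = \frac{7}{2} \left(-65\right) + 14068 = - \frac{455}{2} + 14068 = \frac{27681}{2}$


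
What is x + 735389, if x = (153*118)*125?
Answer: 2992139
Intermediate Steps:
x = 2256750 (x = 18054*125 = 2256750)
x + 735389 = 2256750 + 735389 = 2992139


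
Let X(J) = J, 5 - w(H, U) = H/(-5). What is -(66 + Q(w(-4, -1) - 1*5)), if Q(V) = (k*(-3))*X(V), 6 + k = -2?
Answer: -234/5 ≈ -46.800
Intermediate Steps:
w(H, U) = 5 + H/5 (w(H, U) = 5 - H/(-5) = 5 - H*(-1)/5 = 5 - (-1)*H/5 = 5 + H/5)
k = -8 (k = -6 - 2 = -8)
Q(V) = 24*V (Q(V) = (-8*(-3))*V = 24*V)
-(66 + Q(w(-4, -1) - 1*5)) = -(66 + 24*((5 + (⅕)*(-4)) - 1*5)) = -(66 + 24*((5 - ⅘) - 5)) = -(66 + 24*(21/5 - 5)) = -(66 + 24*(-⅘)) = -(66 - 96/5) = -1*234/5 = -234/5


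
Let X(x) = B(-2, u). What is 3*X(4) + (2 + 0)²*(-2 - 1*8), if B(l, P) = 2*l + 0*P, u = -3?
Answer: -52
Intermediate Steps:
B(l, P) = 2*l (B(l, P) = 2*l + 0 = 2*l)
X(x) = -4 (X(x) = 2*(-2) = -4)
3*X(4) + (2 + 0)²*(-2 - 1*8) = 3*(-4) + (2 + 0)²*(-2 - 1*8) = -12 + 2²*(-2 - 8) = -12 + 4*(-10) = -12 - 40 = -52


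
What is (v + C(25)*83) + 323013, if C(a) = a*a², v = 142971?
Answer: 1762859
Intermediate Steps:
C(a) = a³
(v + C(25)*83) + 323013 = (142971 + 25³*83) + 323013 = (142971 + 15625*83) + 323013 = (142971 + 1296875) + 323013 = 1439846 + 323013 = 1762859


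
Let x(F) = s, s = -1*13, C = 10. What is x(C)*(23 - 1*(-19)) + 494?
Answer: -52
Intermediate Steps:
s = -13
x(F) = -13
x(C)*(23 - 1*(-19)) + 494 = -13*(23 - 1*(-19)) + 494 = -13*(23 + 19) + 494 = -13*42 + 494 = -546 + 494 = -52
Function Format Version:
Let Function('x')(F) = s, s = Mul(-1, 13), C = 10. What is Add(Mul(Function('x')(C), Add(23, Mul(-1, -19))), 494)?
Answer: -52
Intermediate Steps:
s = -13
Function('x')(F) = -13
Add(Mul(Function('x')(C), Add(23, Mul(-1, -19))), 494) = Add(Mul(-13, Add(23, Mul(-1, -19))), 494) = Add(Mul(-13, Add(23, 19)), 494) = Add(Mul(-13, 42), 494) = Add(-546, 494) = -52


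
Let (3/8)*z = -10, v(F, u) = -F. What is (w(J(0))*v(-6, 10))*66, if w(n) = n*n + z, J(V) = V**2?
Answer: -10560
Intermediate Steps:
z = -80/3 (z = (8/3)*(-10) = -80/3 ≈ -26.667)
w(n) = -80/3 + n**2 (w(n) = n*n - 80/3 = n**2 - 80/3 = -80/3 + n**2)
(w(J(0))*v(-6, 10))*66 = ((-80/3 + (0**2)**2)*(-1*(-6)))*66 = ((-80/3 + 0**2)*6)*66 = ((-80/3 + 0)*6)*66 = -80/3*6*66 = -160*66 = -10560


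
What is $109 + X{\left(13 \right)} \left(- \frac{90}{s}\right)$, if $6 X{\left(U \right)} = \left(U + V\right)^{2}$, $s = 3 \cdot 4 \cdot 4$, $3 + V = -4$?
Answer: $\frac{391}{4} \approx 97.75$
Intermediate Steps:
$V = -7$ ($V = -3 - 4 = -7$)
$s = 48$ ($s = 12 \cdot 4 = 48$)
$X{\left(U \right)} = \frac{\left(-7 + U\right)^{2}}{6}$ ($X{\left(U \right)} = \frac{\left(U - 7\right)^{2}}{6} = \frac{\left(-7 + U\right)^{2}}{6}$)
$109 + X{\left(13 \right)} \left(- \frac{90}{s}\right) = 109 + \frac{\left(-7 + 13\right)^{2}}{6} \left(- \frac{90}{48}\right) = 109 + \frac{6^{2}}{6} \left(\left(-90\right) \frac{1}{48}\right) = 109 + \frac{1}{6} \cdot 36 \left(- \frac{15}{8}\right) = 109 + 6 \left(- \frac{15}{8}\right) = 109 - \frac{45}{4} = \frac{391}{4}$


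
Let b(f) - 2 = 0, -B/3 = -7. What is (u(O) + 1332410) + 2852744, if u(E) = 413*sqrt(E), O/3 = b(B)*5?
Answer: 4185154 + 413*sqrt(30) ≈ 4.1874e+6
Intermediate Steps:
B = 21 (B = -3*(-7) = 21)
b(f) = 2 (b(f) = 2 + 0 = 2)
O = 30 (O = 3*(2*5) = 3*10 = 30)
(u(O) + 1332410) + 2852744 = (413*sqrt(30) + 1332410) + 2852744 = (1332410 + 413*sqrt(30)) + 2852744 = 4185154 + 413*sqrt(30)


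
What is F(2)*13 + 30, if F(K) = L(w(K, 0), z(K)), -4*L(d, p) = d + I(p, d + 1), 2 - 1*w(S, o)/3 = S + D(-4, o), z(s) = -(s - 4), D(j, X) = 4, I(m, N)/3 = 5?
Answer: 81/4 ≈ 20.250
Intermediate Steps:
I(m, N) = 15 (I(m, N) = 3*5 = 15)
z(s) = 4 - s (z(s) = -(-4 + s) = 4 - s)
w(S, o) = -6 - 3*S (w(S, o) = 6 - 3*(S + 4) = 6 - 3*(4 + S) = 6 + (-12 - 3*S) = -6 - 3*S)
L(d, p) = -15/4 - d/4 (L(d, p) = -(d + 15)/4 = -(15 + d)/4 = -15/4 - d/4)
F(K) = -9/4 + 3*K/4 (F(K) = -15/4 - (-6 - 3*K)/4 = -15/4 + (3/2 + 3*K/4) = -9/4 + 3*K/4)
F(2)*13 + 30 = (-9/4 + (¾)*2)*13 + 30 = (-9/4 + 3/2)*13 + 30 = -¾*13 + 30 = -39/4 + 30 = 81/4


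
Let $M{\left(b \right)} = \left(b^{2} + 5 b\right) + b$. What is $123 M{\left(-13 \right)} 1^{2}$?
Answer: $11193$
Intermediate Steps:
$M{\left(b \right)} = b^{2} + 6 b$
$123 M{\left(-13 \right)} 1^{2} = 123 \left(- 13 \left(6 - 13\right)\right) 1^{2} = 123 \left(\left(-13\right) \left(-7\right)\right) 1 = 123 \cdot 91 \cdot 1 = 11193 \cdot 1 = 11193$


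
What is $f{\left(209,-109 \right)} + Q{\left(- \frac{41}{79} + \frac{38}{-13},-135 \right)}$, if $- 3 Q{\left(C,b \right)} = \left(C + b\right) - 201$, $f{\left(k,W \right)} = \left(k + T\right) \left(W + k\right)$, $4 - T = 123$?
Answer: $\frac{28077607}{3081} \approx 9113.1$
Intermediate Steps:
$T = -119$ ($T = 4 - 123 = -119$)
$f{\left(k,W \right)} = \left(-119 + k\right) \left(W + k\right)$ ($f{\left(k,W \right)} = \left(k - 119\right) \left(W + k\right) = \left(-119 + k\right) \left(W + k\right)$)
$Q{\left(C,b \right)} = 67 - \frac{C}{3} - \frac{b}{3}$ ($Q{\left(C,b \right)} = - \frac{\left(C + b\right) - 201}{3} = - \frac{-201 + C + b}{3} = 67 - \frac{C}{3} - \frac{b}{3}$)
$f{\left(209,-109 \right)} + Q{\left(- \frac{41}{79} + \frac{38}{-13},-135 \right)} = \left(209^{2} - -12971 - 24871 - 22781\right) - \left(-112 + \frac{- \frac{41}{79} + \frac{38}{-13}}{3}\right) = \left(43681 + 12971 - 24871 - 22781\right) + \left(67 - \frac{\left(-41\right) \frac{1}{79} + 38 \left(- \frac{1}{13}\right)}{3} + 45\right) = 9000 + \left(67 - \frac{- \frac{41}{79} - \frac{38}{13}}{3} + 45\right) = 9000 + \left(67 - - \frac{3535}{3081} + 45\right) = 9000 + \left(67 + \frac{3535}{3081} + 45\right) = 9000 + \frac{348607}{3081} = \frac{28077607}{3081}$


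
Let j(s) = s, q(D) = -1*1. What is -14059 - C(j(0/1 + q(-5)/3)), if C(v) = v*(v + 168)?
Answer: -126028/9 ≈ -14003.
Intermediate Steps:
q(D) = -1
C(v) = v*(168 + v)
-14059 - C(j(0/1 + q(-5)/3)) = -14059 - (0/1 - 1/3)*(168 + (0/1 - 1/3)) = -14059 - (0*1 - 1*1/3)*(168 + (0*1 - 1*1/3)) = -14059 - (0 - 1/3)*(168 + (0 - 1/3)) = -14059 - (-1)*(168 - 1/3)/3 = -14059 - (-1)*503/(3*3) = -14059 - 1*(-503/9) = -14059 + 503/9 = -126028/9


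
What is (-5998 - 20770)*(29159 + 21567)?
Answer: -1357833568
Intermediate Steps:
(-5998 - 20770)*(29159 + 21567) = -26768*50726 = -1357833568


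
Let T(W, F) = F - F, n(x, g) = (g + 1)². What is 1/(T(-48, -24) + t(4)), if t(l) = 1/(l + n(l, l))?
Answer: 29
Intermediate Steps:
n(x, g) = (1 + g)²
T(W, F) = 0
t(l) = 1/(l + (1 + l)²)
1/(T(-48, -24) + t(4)) = 1/(0 + 1/(4 + (1 + 4)²)) = 1/(0 + 1/(4 + 5²)) = 1/(0 + 1/(4 + 25)) = 1/(0 + 1/29) = 1/(1/29) = 29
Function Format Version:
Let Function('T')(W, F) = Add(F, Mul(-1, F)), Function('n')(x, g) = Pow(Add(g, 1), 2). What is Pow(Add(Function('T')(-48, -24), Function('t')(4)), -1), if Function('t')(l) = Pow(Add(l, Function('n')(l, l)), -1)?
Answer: 29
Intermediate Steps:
Function('n')(x, g) = Pow(Add(1, g), 2)
Function('T')(W, F) = 0
Function('t')(l) = Pow(Add(l, Pow(Add(1, l), 2)), -1)
Pow(Add(Function('T')(-48, -24), Function('t')(4)), -1) = Pow(Add(0, Pow(Add(4, Pow(Add(1, 4), 2)), -1)), -1) = Pow(Add(0, Pow(Add(4, Pow(5, 2)), -1)), -1) = Pow(Add(0, Pow(Add(4, 25), -1)), -1) = Pow(Add(0, Pow(29, -1)), -1) = Pow(Add(0, Rational(1, 29)), -1) = Pow(Rational(1, 29), -1) = 29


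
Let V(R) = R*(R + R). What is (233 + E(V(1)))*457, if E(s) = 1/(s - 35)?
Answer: 3513416/33 ≈ 1.0647e+5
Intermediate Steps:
V(R) = 2*R**2 (V(R) = R*(2*R) = 2*R**2)
E(s) = 1/(-35 + s)
(233 + E(V(1)))*457 = (233 + 1/(-35 + 2*1**2))*457 = (233 + 1/(-35 + 2*1))*457 = (233 + 1/(-35 + 2))*457 = (233 + 1/(-33))*457 = (233 - 1/33)*457 = (7688/33)*457 = 3513416/33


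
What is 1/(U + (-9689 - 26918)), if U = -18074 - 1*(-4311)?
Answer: -1/50370 ≈ -1.9853e-5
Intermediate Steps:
U = -13763 (U = -18074 + 4311 = -13763)
1/(U + (-9689 - 26918)) = 1/(-13763 + (-9689 - 26918)) = 1/(-13763 - 36607) = 1/(-50370) = -1/50370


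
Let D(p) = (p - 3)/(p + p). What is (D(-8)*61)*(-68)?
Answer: -11407/4 ≈ -2851.8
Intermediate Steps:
D(p) = (-3 + p)/(2*p) (D(p) = (-3 + p)/((2*p)) = (-3 + p)*(1/(2*p)) = (-3 + p)/(2*p))
(D(-8)*61)*(-68) = (((½)*(-3 - 8)/(-8))*61)*(-68) = (((½)*(-⅛)*(-11))*61)*(-68) = ((11/16)*61)*(-68) = (671/16)*(-68) = -11407/4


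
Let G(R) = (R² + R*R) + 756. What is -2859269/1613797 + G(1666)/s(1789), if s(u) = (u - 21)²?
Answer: 5504065035/1261111348432 ≈ 0.0043645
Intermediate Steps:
s(u) = (-21 + u)²
G(R) = 756 + 2*R² (G(R) = (R² + R²) + 756 = 2*R² + 756 = 756 + 2*R²)
-2859269/1613797 + G(1666)/s(1789) = -2859269/1613797 + (756 + 2*1666²)/((-21 + 1789)²) = -2859269*1/1613797 + (756 + 2*2775556)/(1768²) = -2859269/1613797 + (756 + 5551112)/3125824 = -2859269/1613797 + 5551868*(1/3125824) = -2859269/1613797 + 1387967/781456 = 5504065035/1261111348432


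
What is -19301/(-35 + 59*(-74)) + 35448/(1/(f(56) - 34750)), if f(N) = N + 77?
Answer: -5400482114515/4401 ≈ -1.2271e+9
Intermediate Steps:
f(N) = 77 + N
-19301/(-35 + 59*(-74)) + 35448/(1/(f(56) - 34750)) = -19301/(-35 + 59*(-74)) + 35448/(1/((77 + 56) - 34750)) = -19301/(-35 - 4366) + 35448/(1/(133 - 34750)) = -19301/(-4401) + 35448/(1/(-34617)) = -19301*(-1/4401) + 35448/(-1/34617) = 19301/4401 + 35448*(-34617) = 19301/4401 - 1227103416 = -5400482114515/4401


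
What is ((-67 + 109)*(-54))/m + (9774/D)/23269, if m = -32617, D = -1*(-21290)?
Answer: 561939608619/8079182137585 ≈ 0.069554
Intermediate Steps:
D = 21290
((-67 + 109)*(-54))/m + (9774/D)/23269 = ((-67 + 109)*(-54))/(-32617) + (9774/21290)/23269 = (42*(-54))*(-1/32617) + (9774*(1/21290))*(1/23269) = -2268*(-1/32617) + (4887/10645)*(1/23269) = 2268/32617 + 4887/247698505 = 561939608619/8079182137585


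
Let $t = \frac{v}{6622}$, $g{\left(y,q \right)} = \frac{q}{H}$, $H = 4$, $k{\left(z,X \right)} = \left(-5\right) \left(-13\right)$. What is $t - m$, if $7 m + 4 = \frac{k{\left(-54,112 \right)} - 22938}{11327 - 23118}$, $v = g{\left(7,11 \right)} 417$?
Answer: $\frac{13272951}{28392728} \approx 0.46748$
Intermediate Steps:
$k{\left(z,X \right)} = 65$
$g{\left(y,q \right)} = \frac{q}{4}$
$v = \frac{4587}{4}$ ($v = \frac{1}{4} \cdot 11 \cdot 417 = \frac{11}{4} \cdot 417 = \frac{4587}{4} \approx 1146.8$)
$t = \frac{417}{2408}$ ($t = \frac{4587}{4 \cdot 6622} = \frac{4587}{4} \cdot \frac{1}{6622} = \frac{417}{2408} \approx 0.17317$)
$m = - \frac{24291}{82537}$ ($m = - \frac{4}{7} + \frac{\left(65 - 22938\right) \frac{1}{11327 - 23118}}{7} = - \frac{4}{7} + \frac{\left(-22873\right) \frac{1}{-11791}}{7} = - \frac{4}{7} + \frac{\left(-22873\right) \left(- \frac{1}{11791}\right)}{7} = - \frac{4}{7} + \frac{1}{7} \cdot \frac{22873}{11791} = - \frac{4}{7} + \frac{22873}{82537} = - \frac{24291}{82537} \approx -0.2943$)
$t - m = \frac{417}{2408} - - \frac{24291}{82537} = \frac{417}{2408} + \frac{24291}{82537} = \frac{13272951}{28392728}$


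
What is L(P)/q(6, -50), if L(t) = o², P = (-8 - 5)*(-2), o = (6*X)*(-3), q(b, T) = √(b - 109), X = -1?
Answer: -324*I*√103/103 ≈ -31.925*I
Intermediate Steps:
q(b, T) = √(-109 + b)
o = 18 (o = (6*(-1))*(-3) = -6*(-3) = 18)
P = 26 (P = -13*(-2) = 26)
L(t) = 324 (L(t) = 18² = 324)
L(P)/q(6, -50) = 324/(√(-109 + 6)) = 324/(√(-103)) = 324/((I*√103)) = 324*(-I*√103/103) = -324*I*√103/103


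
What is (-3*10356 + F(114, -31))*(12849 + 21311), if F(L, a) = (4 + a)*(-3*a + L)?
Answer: -1252203120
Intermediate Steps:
F(L, a) = (4 + a)*(L - 3*a)
(-3*10356 + F(114, -31))*(12849 + 21311) = (-3*10356 + (-12*(-31) - 3*(-31)**2 + 4*114 + 114*(-31)))*(12849 + 21311) = (-31068 + (372 - 3*961 + 456 - 3534))*34160 = (-31068 + (372 - 2883 + 456 - 3534))*34160 = (-31068 - 5589)*34160 = -36657*34160 = -1252203120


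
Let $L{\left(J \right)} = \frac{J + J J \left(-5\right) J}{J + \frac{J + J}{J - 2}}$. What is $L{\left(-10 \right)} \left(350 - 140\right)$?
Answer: $-125748$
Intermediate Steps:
$L{\left(J \right)} = \frac{J - 5 J^{3}}{J + \frac{2 J}{-2 + J}}$ ($L{\left(J \right)} = \frac{J + J^{2} \left(-5\right) J}{J + \frac{2 J}{-2 + J}} = \frac{J + - 5 J^{2} J}{J + \frac{2 J}{-2 + J}} = \frac{J - 5 J^{3}}{J + \frac{2 J}{-2 + J}}$)
$L{\left(-10 \right)} \left(350 - 140\right) = \left(1 - 5 \left(-10\right)^{2} - \frac{2}{-10} + 10 \left(-10\right)\right) \left(350 - 140\right) = \left(1 - 500 - - \frac{1}{5} - 100\right) \left(350 - 140\right) = \left(1 - 500 + \frac{1}{5} - 100\right) 210 = \left(- \frac{2994}{5}\right) 210 = -125748$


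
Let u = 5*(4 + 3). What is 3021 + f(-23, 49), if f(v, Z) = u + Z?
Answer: 3105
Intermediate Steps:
u = 35 (u = 5*7 = 35)
f(v, Z) = 35 + Z
3021 + f(-23, 49) = 3021 + (35 + 49) = 3021 + 84 = 3105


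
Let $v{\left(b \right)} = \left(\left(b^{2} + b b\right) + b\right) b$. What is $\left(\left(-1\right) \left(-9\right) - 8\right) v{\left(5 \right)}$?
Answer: $275$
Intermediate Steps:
$v{\left(b \right)} = b \left(b + 2 b^{2}\right)$ ($v{\left(b \right)} = \left(\left(b^{2} + b^{2}\right) + b\right) b = \left(2 b^{2} + b\right) b = \left(b + 2 b^{2}\right) b = b \left(b + 2 b^{2}\right)$)
$\left(\left(-1\right) \left(-9\right) - 8\right) v{\left(5 \right)} = \left(\left(-1\right) \left(-9\right) - 8\right) 5^{2} \left(1 + 2 \cdot 5\right) = \left(9 - 8\right) 25 \left(1 + 10\right) = 1 \cdot 25 \cdot 11 = 1 \cdot 275 = 275$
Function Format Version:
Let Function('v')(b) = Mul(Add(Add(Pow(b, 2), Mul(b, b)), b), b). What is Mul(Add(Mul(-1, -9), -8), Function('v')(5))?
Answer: 275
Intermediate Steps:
Function('v')(b) = Mul(b, Add(b, Mul(2, Pow(b, 2)))) (Function('v')(b) = Mul(Add(Add(Pow(b, 2), Pow(b, 2)), b), b) = Mul(Add(Mul(2, Pow(b, 2)), b), b) = Mul(Add(b, Mul(2, Pow(b, 2))), b) = Mul(b, Add(b, Mul(2, Pow(b, 2)))))
Mul(Add(Mul(-1, -9), -8), Function('v')(5)) = Mul(Add(Mul(-1, -9), -8), Mul(Pow(5, 2), Add(1, Mul(2, 5)))) = Mul(Add(9, -8), Mul(25, Add(1, 10))) = Mul(1, Mul(25, 11)) = Mul(1, 275) = 275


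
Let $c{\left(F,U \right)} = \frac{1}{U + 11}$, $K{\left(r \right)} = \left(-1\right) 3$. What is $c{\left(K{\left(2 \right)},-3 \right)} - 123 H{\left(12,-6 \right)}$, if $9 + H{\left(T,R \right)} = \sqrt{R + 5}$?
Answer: $\frac{8857}{8} - 123 i \approx 1107.1 - 123.0 i$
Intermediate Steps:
$K{\left(r \right)} = -3$
$H{\left(T,R \right)} = -9 + \sqrt{5 + R}$ ($H{\left(T,R \right)} = -9 + \sqrt{R + 5} = -9 + \sqrt{5 + R}$)
$c{\left(F,U \right)} = \frac{1}{11 + U}$
$c{\left(K{\left(2 \right)},-3 \right)} - 123 H{\left(12,-6 \right)} = \frac{1}{11 - 3} - 123 \left(-9 + \sqrt{5 - 6}\right) = \frac{1}{8} - 123 \left(-9 + \sqrt{-1}\right) = \frac{1}{8} - 123 \left(-9 + i\right) = \frac{1}{8} + \left(1107 - 123 i\right) = \frac{8857}{8} - 123 i$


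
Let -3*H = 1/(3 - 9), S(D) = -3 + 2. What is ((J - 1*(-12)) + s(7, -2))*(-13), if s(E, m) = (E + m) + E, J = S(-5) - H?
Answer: -5369/18 ≈ -298.28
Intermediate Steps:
S(D) = -1
H = 1/18 (H = -1/(3*(3 - 9)) = -⅓/(-6) = -⅓*(-⅙) = 1/18 ≈ 0.055556)
J = -19/18 (J = -1 - 1*1/18 = -1 - 1/18 = -19/18 ≈ -1.0556)
s(E, m) = m + 2*E
((J - 1*(-12)) + s(7, -2))*(-13) = ((-19/18 - 1*(-12)) + (-2 + 2*7))*(-13) = ((-19/18 + 12) + (-2 + 14))*(-13) = (197/18 + 12)*(-13) = (413/18)*(-13) = -5369/18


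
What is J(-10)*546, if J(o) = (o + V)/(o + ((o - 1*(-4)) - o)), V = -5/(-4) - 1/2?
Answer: 3367/4 ≈ 841.75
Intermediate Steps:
V = 3/4 (V = -5*(-1/4) - 1*1/2 = 5/4 - 1/2 = 3/4 ≈ 0.75000)
J(o) = (3/4 + o)/(4 + o) (J(o) = (o + 3/4)/(o + ((o - 1*(-4)) - o)) = (3/4 + o)/(o + ((o + 4) - o)) = (3/4 + o)/(o + ((4 + o) - o)) = (3/4 + o)/(o + 4) = (3/4 + o)/(4 + o))
J(-10)*546 = ((3/4 - 10)/(4 - 10))*546 = (-37/4/(-6))*546 = -1/6*(-37/4)*546 = (37/24)*546 = 3367/4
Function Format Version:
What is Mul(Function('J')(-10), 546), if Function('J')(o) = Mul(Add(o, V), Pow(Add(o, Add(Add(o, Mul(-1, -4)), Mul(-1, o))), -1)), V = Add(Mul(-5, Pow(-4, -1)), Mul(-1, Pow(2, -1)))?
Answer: Rational(3367, 4) ≈ 841.75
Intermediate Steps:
V = Rational(3, 4) (V = Add(Mul(-5, Rational(-1, 4)), Mul(-1, Rational(1, 2))) = Add(Rational(5, 4), Rational(-1, 2)) = Rational(3, 4) ≈ 0.75000)
Function('J')(o) = Mul(Pow(Add(4, o), -1), Add(Rational(3, 4), o)) (Function('J')(o) = Mul(Add(o, Rational(3, 4)), Pow(Add(o, Add(Add(o, Mul(-1, -4)), Mul(-1, o))), -1)) = Mul(Add(Rational(3, 4), o), Pow(Add(o, Add(Add(o, 4), Mul(-1, o))), -1)) = Mul(Add(Rational(3, 4), o), Pow(Add(o, Add(Add(4, o), Mul(-1, o))), -1)) = Mul(Add(Rational(3, 4), o), Pow(Add(o, 4), -1)) = Mul(Add(Rational(3, 4), o), Pow(Add(4, o), -1)) = Mul(Pow(Add(4, o), -1), Add(Rational(3, 4), o)))
Mul(Function('J')(-10), 546) = Mul(Mul(Pow(Add(4, -10), -1), Add(Rational(3, 4), -10)), 546) = Mul(Mul(Pow(-6, -1), Rational(-37, 4)), 546) = Mul(Mul(Rational(-1, 6), Rational(-37, 4)), 546) = Mul(Rational(37, 24), 546) = Rational(3367, 4)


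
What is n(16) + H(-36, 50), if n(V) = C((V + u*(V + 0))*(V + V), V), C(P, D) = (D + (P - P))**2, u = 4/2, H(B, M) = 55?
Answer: 311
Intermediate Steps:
u = 2 (u = 4*(1/2) = 2)
C(P, D) = D**2 (C(P, D) = (D + 0)**2 = D**2)
n(V) = V**2
n(16) + H(-36, 50) = 16**2 + 55 = 256 + 55 = 311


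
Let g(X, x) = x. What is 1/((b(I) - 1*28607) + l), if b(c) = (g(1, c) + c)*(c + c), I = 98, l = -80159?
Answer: -1/70350 ≈ -1.4215e-5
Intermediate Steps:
b(c) = 4*c**2 (b(c) = (c + c)*(c + c) = (2*c)*(2*c) = 4*c**2)
1/((b(I) - 1*28607) + l) = 1/((4*98**2 - 1*28607) - 80159) = 1/((4*9604 - 28607) - 80159) = 1/((38416 - 28607) - 80159) = 1/(9809 - 80159) = 1/(-70350) = -1/70350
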